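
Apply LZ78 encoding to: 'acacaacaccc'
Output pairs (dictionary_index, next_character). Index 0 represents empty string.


LZ78 encoding steps:
Dictionary: {0: ''}
Step 1: w='' (idx 0), next='a' -> output (0, 'a'), add 'a' as idx 1
Step 2: w='' (idx 0), next='c' -> output (0, 'c'), add 'c' as idx 2
Step 3: w='a' (idx 1), next='c' -> output (1, 'c'), add 'ac' as idx 3
Step 4: w='a' (idx 1), next='a' -> output (1, 'a'), add 'aa' as idx 4
Step 5: w='c' (idx 2), next='a' -> output (2, 'a'), add 'ca' as idx 5
Step 6: w='c' (idx 2), next='c' -> output (2, 'c'), add 'cc' as idx 6
Step 7: w='c' (idx 2), end of input -> output (2, '')


Encoded: [(0, 'a'), (0, 'c'), (1, 'c'), (1, 'a'), (2, 'a'), (2, 'c'), (2, '')]


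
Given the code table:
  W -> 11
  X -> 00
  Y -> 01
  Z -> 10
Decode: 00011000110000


Decoding:
00 -> X
01 -> Y
10 -> Z
00 -> X
11 -> W
00 -> X
00 -> X


Result: XYZXWXX


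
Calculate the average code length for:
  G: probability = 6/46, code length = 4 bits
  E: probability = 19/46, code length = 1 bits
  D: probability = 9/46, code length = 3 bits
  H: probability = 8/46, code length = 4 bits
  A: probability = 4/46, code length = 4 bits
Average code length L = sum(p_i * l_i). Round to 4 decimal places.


Weighted contributions p_i * l_i:
  G: (6/46) * 4 = 24/46
  E: (19/46) * 1 = 19/46
  D: (9/46) * 3 = 27/46
  H: (8/46) * 4 = 32/46
  A: (4/46) * 4 = 16/46
Sum = (24 + 19 + 27 + 32 + 16)/46 = 118/46

L = 118/46 = 2.5652 bits/symbol


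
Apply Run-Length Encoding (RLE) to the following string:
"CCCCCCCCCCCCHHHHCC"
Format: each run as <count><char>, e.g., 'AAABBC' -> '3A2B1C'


Scanning runs left to right:
  i=0: run of 'C' x 12 -> '12C'
  i=12: run of 'H' x 4 -> '4H'
  i=16: run of 'C' x 2 -> '2C'

RLE = 12C4H2C


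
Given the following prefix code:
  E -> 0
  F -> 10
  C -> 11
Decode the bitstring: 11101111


Decoding step by step:
Bits 11 -> C
Bits 10 -> F
Bits 11 -> C
Bits 11 -> C


Decoded message: CFCC


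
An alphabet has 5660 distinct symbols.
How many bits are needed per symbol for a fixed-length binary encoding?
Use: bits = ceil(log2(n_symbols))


log2(5660) = 12.4666
Bracket: 2^12 = 4096 < 5660 <= 2^13 = 8192
So ceil(log2(5660)) = 13

bits = ceil(log2(5660)) = ceil(12.4666) = 13 bits


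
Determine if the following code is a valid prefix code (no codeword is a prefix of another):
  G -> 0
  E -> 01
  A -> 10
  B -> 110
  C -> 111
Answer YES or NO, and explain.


Checking each pair (does one codeword prefix another?):
  G='0' vs E='01': prefix -- VIOLATION

NO -- this is NOT a valid prefix code. G (0) is a prefix of E (01).


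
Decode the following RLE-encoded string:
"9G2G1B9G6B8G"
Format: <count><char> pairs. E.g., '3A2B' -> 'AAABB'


Expanding each <count><char> pair:
  9G -> 'GGGGGGGGG'
  2G -> 'GG'
  1B -> 'B'
  9G -> 'GGGGGGGGG'
  6B -> 'BBBBBB'
  8G -> 'GGGGGGGG'

Decoded = GGGGGGGGGGGBGGGGGGGGGBBBBBBGGGGGGGG


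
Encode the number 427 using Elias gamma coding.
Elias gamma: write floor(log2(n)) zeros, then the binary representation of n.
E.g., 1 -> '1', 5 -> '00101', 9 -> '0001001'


num_bits = floor(log2(427)) + 1 = 9
leading_zeros = num_bits - 1 = 8
binary(427) = 110101011

Elias gamma(427) = '00000000' + '110101011' = 00000000110101011 (17 bits)


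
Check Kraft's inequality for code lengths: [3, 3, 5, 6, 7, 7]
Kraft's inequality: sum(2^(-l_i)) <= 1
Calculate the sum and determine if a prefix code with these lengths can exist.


Sum = 2^(-3) + 2^(-3) + 2^(-5) + 2^(-6) + 2^(-7) + 2^(-7)
    = 0.125 + 0.125 + 0.03125 + 0.015625 + 0.0078125 + 0.0078125
    = 40/128 = 0.3125
Since 0.3125 <= 1, Kraft's inequality IS satisfied.
A prefix code with these lengths CAN exist.

Kraft sum = 0.3125. Satisfied.


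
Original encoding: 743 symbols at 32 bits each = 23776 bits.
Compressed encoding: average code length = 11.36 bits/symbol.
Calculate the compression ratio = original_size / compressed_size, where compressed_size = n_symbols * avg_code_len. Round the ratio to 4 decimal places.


original_size = n_symbols * orig_bits = 743 * 32 = 23776 bits
compressed_size = n_symbols * avg_code_len = 743 * 11.36 = 8440.48 bits
ratio = original_size / compressed_size = 23776 / 8440.48 = 2.8169

Compression ratio = 2.8169


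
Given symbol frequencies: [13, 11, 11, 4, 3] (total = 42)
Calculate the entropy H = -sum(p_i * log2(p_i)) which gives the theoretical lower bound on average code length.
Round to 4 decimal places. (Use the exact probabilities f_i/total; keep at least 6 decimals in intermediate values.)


Per-symbol terms -p_i * log2(p_i) with p_i = f_i/42:
  p = 13/42 = 0.309524: log2(p) = -1.691878, -p*log2(p) = 0.523676
  p = 11/42 = 0.261905: log2(p) = -1.932886, -p*log2(p) = 0.506232
  p = 11/42 = 0.261905: log2(p) = -1.932886, -p*log2(p) = 0.506232
  p = 4/42 = 0.095238: log2(p) = -3.392317, -p*log2(p) = 0.323078
  p = 3/42 = 0.071429: log2(p) = -3.807355, -p*log2(p) = 0.271954
H = 0.523676 + 0.506232 + 0.506232 + 0.323078 + 0.271954 = 2.131172

H = 2.1312 bits/symbol


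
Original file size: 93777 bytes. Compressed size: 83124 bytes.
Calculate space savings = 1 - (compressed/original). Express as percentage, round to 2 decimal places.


ratio = compressed/original = 83124/93777 = 0.886401
savings = 1 - ratio = 1 - 0.886401 = 0.113599
as a percentage: 0.113599 * 100 = 11.36%

Space savings = 1 - 83124/93777 = 11.36%


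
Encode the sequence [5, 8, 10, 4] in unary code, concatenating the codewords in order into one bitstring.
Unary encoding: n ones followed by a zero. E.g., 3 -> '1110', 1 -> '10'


Encode each number as n ones followed by a terminating 0:
  5 -> 111110 (6 bits)
  8 -> 111111110 (9 bits)
  10 -> 11111111110 (11 bits)
  4 -> 11110 (5 bits)
Total length = 6 + 9 + 11 + 5 = 31 bits.

Unary([5, 8, 10, 4]) = 1111101111111101111111111011110 (31 bits)


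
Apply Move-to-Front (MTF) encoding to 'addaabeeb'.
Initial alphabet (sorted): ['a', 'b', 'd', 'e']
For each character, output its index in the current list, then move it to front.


MTF encoding:
'a': index 0 in ['a', 'b', 'd', 'e'] -> ['a', 'b', 'd', 'e']
'd': index 2 in ['a', 'b', 'd', 'e'] -> ['d', 'a', 'b', 'e']
'd': index 0 in ['d', 'a', 'b', 'e'] -> ['d', 'a', 'b', 'e']
'a': index 1 in ['d', 'a', 'b', 'e'] -> ['a', 'd', 'b', 'e']
'a': index 0 in ['a', 'd', 'b', 'e'] -> ['a', 'd', 'b', 'e']
'b': index 2 in ['a', 'd', 'b', 'e'] -> ['b', 'a', 'd', 'e']
'e': index 3 in ['b', 'a', 'd', 'e'] -> ['e', 'b', 'a', 'd']
'e': index 0 in ['e', 'b', 'a', 'd'] -> ['e', 'b', 'a', 'd']
'b': index 1 in ['e', 'b', 'a', 'd'] -> ['b', 'e', 'a', 'd']


Output: [0, 2, 0, 1, 0, 2, 3, 0, 1]


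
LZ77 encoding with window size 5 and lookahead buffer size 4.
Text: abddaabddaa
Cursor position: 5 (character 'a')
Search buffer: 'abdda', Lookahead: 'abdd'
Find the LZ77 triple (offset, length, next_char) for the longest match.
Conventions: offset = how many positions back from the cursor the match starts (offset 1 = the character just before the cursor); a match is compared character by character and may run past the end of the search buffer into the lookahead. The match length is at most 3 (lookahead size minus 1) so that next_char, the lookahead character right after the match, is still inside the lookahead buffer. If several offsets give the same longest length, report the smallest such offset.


Try each offset into the search buffer:
  offset=1 (pos 4, char 'a'): match length 1
  offset=2 (pos 3, char 'd'): match length 0
  offset=3 (pos 2, char 'd'): match length 0
  offset=4 (pos 1, char 'b'): match length 0
  offset=5 (pos 0, char 'a'): match length 3
Longest match has length 3 at offset 5.
next_char = character at position 5 + 3 = 8 -> 'd'

Best match: offset=5, length=3 (matching 'abd' starting at position 0)
LZ77 triple: (5, 3, 'd')


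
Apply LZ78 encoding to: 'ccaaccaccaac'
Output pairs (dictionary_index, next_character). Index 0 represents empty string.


LZ78 encoding steps:
Dictionary: {0: ''}
Step 1: w='' (idx 0), next='c' -> output (0, 'c'), add 'c' as idx 1
Step 2: w='c' (idx 1), next='a' -> output (1, 'a'), add 'ca' as idx 2
Step 3: w='' (idx 0), next='a' -> output (0, 'a'), add 'a' as idx 3
Step 4: w='c' (idx 1), next='c' -> output (1, 'c'), add 'cc' as idx 4
Step 5: w='a' (idx 3), next='c' -> output (3, 'c'), add 'ac' as idx 5
Step 6: w='ca' (idx 2), next='a' -> output (2, 'a'), add 'caa' as idx 6
Step 7: w='c' (idx 1), end of input -> output (1, '')


Encoded: [(0, 'c'), (1, 'a'), (0, 'a'), (1, 'c'), (3, 'c'), (2, 'a'), (1, '')]


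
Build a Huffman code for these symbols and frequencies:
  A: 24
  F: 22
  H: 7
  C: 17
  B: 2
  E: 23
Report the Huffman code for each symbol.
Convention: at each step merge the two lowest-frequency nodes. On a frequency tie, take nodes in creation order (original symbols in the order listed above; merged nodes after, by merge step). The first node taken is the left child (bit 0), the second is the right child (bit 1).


Huffman tree construction:
Step 1: Merge B(2) + H(7) = 9
Step 2: Merge (B+H)(9) + C(17) = 26
Step 3: Merge F(22) + E(23) = 45
Step 4: Merge A(24) + ((B+H)+C)(26) = 50
Step 5: Merge (F+E)(45) + (A+((B+H)+C))(50) = 95
Read each symbol's code off the tree from the root (left child = 0, right child = 1).

Codes:
  A: 10 (length 2)
  F: 00 (length 2)
  H: 1101 (length 4)
  C: 111 (length 3)
  B: 1100 (length 4)
  E: 01 (length 2)
Average code length: 225/95 = 2.3684 bits/symbol


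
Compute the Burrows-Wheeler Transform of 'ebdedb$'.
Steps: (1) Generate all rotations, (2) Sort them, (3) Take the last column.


Rotations (sorted):
  0: $ebdedb -> last char: b
  1: b$ebded -> last char: d
  2: bdedb$e -> last char: e
  3: db$ebde -> last char: e
  4: dedb$eb -> last char: b
  5: ebdedb$ -> last char: $
  6: edb$ebd -> last char: d


BWT = bdeeb$d


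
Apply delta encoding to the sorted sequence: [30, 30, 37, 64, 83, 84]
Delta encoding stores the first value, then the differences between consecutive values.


First value: 30
Deltas:
  30 - 30 = 0
  37 - 30 = 7
  64 - 37 = 27
  83 - 64 = 19
  84 - 83 = 1


Delta encoded: [30, 0, 7, 27, 19, 1]


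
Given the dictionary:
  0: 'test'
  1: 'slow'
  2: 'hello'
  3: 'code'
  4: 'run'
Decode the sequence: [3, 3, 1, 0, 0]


Look up each index in the dictionary:
  3 -> 'code'
  3 -> 'code'
  1 -> 'slow'
  0 -> 'test'
  0 -> 'test'

Decoded: "code code slow test test"


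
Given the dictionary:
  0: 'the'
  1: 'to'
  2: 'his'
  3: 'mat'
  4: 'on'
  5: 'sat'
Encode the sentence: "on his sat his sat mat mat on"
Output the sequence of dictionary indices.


Look up each word in the dictionary:
  'on' -> 4
  'his' -> 2
  'sat' -> 5
  'his' -> 2
  'sat' -> 5
  'mat' -> 3
  'mat' -> 3
  'on' -> 4

Encoded: [4, 2, 5, 2, 5, 3, 3, 4]


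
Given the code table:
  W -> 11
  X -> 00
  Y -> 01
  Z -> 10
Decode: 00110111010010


Decoding:
00 -> X
11 -> W
01 -> Y
11 -> W
01 -> Y
00 -> X
10 -> Z


Result: XWYWYXZ


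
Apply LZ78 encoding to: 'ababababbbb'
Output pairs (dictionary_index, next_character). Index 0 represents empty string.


LZ78 encoding steps:
Dictionary: {0: ''}
Step 1: w='' (idx 0), next='a' -> output (0, 'a'), add 'a' as idx 1
Step 2: w='' (idx 0), next='b' -> output (0, 'b'), add 'b' as idx 2
Step 3: w='a' (idx 1), next='b' -> output (1, 'b'), add 'ab' as idx 3
Step 4: w='ab' (idx 3), next='a' -> output (3, 'a'), add 'aba' as idx 4
Step 5: w='b' (idx 2), next='b' -> output (2, 'b'), add 'bb' as idx 5
Step 6: w='bb' (idx 5), end of input -> output (5, '')


Encoded: [(0, 'a'), (0, 'b'), (1, 'b'), (3, 'a'), (2, 'b'), (5, '')]


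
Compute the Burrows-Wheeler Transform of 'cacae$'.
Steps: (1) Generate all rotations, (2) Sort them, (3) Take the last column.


Rotations (sorted):
  0: $cacae -> last char: e
  1: acae$c -> last char: c
  2: ae$cac -> last char: c
  3: cacae$ -> last char: $
  4: cae$ca -> last char: a
  5: e$caca -> last char: a


BWT = ecc$aa


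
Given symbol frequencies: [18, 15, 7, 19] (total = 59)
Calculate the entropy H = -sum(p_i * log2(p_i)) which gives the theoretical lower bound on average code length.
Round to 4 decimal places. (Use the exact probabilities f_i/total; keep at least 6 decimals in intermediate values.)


Per-symbol terms -p_i * log2(p_i) with p_i = f_i/59:
  p = 18/59 = 0.305085: log2(p) = -1.712718, -p*log2(p) = 0.522524
  p = 15/59 = 0.254237: log2(p) = -1.975752, -p*log2(p) = 0.502310
  p = 7/59 = 0.118644: log2(p) = -3.075288, -p*log2(p) = 0.364865
  p = 19/59 = 0.322034: log2(p) = -1.634716, -p*log2(p) = 0.526434
H = 0.522524 + 0.502310 + 0.364865 + 0.526434 = 1.916133

H = 1.9161 bits/symbol


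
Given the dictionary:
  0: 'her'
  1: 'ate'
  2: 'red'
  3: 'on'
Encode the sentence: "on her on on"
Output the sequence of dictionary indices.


Look up each word in the dictionary:
  'on' -> 3
  'her' -> 0
  'on' -> 3
  'on' -> 3

Encoded: [3, 0, 3, 3]


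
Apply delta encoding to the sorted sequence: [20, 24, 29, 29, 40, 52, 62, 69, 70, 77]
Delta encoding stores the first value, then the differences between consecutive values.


First value: 20
Deltas:
  24 - 20 = 4
  29 - 24 = 5
  29 - 29 = 0
  40 - 29 = 11
  52 - 40 = 12
  62 - 52 = 10
  69 - 62 = 7
  70 - 69 = 1
  77 - 70 = 7


Delta encoded: [20, 4, 5, 0, 11, 12, 10, 7, 1, 7]


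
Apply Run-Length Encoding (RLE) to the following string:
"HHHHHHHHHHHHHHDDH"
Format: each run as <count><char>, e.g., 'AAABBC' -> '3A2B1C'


Scanning runs left to right:
  i=0: run of 'H' x 14 -> '14H'
  i=14: run of 'D' x 2 -> '2D'
  i=16: run of 'H' x 1 -> '1H'

RLE = 14H2D1H


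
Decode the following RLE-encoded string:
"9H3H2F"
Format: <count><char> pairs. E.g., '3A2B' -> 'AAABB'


Expanding each <count><char> pair:
  9H -> 'HHHHHHHHH'
  3H -> 'HHH'
  2F -> 'FF'

Decoded = HHHHHHHHHHHHFF


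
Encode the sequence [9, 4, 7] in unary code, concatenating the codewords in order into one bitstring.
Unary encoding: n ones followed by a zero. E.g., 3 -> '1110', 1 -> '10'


Encode each number as n ones followed by a terminating 0:
  9 -> 1111111110 (10 bits)
  4 -> 11110 (5 bits)
  7 -> 11111110 (8 bits)
Total length = 10 + 5 + 8 = 23 bits.

Unary([9, 4, 7]) = 11111111101111011111110 (23 bits)


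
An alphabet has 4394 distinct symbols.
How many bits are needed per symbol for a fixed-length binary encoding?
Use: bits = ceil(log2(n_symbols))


log2(4394) = 12.1013
Bracket: 2^12 = 4096 < 4394 <= 2^13 = 8192
So ceil(log2(4394)) = 13

bits = ceil(log2(4394)) = ceil(12.1013) = 13 bits


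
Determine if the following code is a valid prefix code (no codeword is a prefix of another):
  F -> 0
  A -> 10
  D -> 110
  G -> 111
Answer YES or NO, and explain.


Checking each pair (does one codeword prefix another?):
  F='0' vs A='10': no prefix
  F='0' vs D='110': no prefix
  F='0' vs G='111': no prefix
  A='10' vs F='0': no prefix
  A='10' vs D='110': no prefix
  A='10' vs G='111': no prefix
  D='110' vs F='0': no prefix
  D='110' vs A='10': no prefix
  D='110' vs G='111': no prefix
  G='111' vs F='0': no prefix
  G='111' vs A='10': no prefix
  G='111' vs D='110': no prefix
No violation found over all pairs.

YES -- this is a valid prefix code. No codeword is a prefix of any other codeword.


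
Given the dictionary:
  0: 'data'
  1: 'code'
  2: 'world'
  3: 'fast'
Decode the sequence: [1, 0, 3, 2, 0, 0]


Look up each index in the dictionary:
  1 -> 'code'
  0 -> 'data'
  3 -> 'fast'
  2 -> 'world'
  0 -> 'data'
  0 -> 'data'

Decoded: "code data fast world data data"


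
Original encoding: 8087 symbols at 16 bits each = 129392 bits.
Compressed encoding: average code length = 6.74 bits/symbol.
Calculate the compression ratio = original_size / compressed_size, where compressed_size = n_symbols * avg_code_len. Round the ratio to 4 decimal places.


original_size = n_symbols * orig_bits = 8087 * 16 = 129392 bits
compressed_size = n_symbols * avg_code_len = 8087 * 6.74 = 54506.38 bits
ratio = original_size / compressed_size = 129392 / 54506.38 = 2.3739

Compression ratio = 2.3739


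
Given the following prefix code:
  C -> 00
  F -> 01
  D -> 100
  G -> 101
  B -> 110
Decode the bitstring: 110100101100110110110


Decoding step by step:
Bits 110 -> B
Bits 100 -> D
Bits 101 -> G
Bits 100 -> D
Bits 110 -> B
Bits 110 -> B
Bits 110 -> B


Decoded message: BDGDBBB


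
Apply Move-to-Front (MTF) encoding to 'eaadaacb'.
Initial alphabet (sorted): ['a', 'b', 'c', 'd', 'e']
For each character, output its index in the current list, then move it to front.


MTF encoding:
'e': index 4 in ['a', 'b', 'c', 'd', 'e'] -> ['e', 'a', 'b', 'c', 'd']
'a': index 1 in ['e', 'a', 'b', 'c', 'd'] -> ['a', 'e', 'b', 'c', 'd']
'a': index 0 in ['a', 'e', 'b', 'c', 'd'] -> ['a', 'e', 'b', 'c', 'd']
'd': index 4 in ['a', 'e', 'b', 'c', 'd'] -> ['d', 'a', 'e', 'b', 'c']
'a': index 1 in ['d', 'a', 'e', 'b', 'c'] -> ['a', 'd', 'e', 'b', 'c']
'a': index 0 in ['a', 'd', 'e', 'b', 'c'] -> ['a', 'd', 'e', 'b', 'c']
'c': index 4 in ['a', 'd', 'e', 'b', 'c'] -> ['c', 'a', 'd', 'e', 'b']
'b': index 4 in ['c', 'a', 'd', 'e', 'b'] -> ['b', 'c', 'a', 'd', 'e']


Output: [4, 1, 0, 4, 1, 0, 4, 4]


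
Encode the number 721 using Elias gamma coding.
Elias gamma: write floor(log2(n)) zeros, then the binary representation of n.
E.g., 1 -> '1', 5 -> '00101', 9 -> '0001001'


num_bits = floor(log2(721)) + 1 = 10
leading_zeros = num_bits - 1 = 9
binary(721) = 1011010001

Elias gamma(721) = '000000000' + '1011010001' = 0000000001011010001 (19 bits)


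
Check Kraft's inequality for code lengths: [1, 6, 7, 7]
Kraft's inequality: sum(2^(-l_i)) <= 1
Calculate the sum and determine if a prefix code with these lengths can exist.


Sum = 2^(-1) + 2^(-6) + 2^(-7) + 2^(-7)
    = 0.5 + 0.015625 + 0.0078125 + 0.0078125
    = 68/128 = 0.53125
Since 0.53125 <= 1, Kraft's inequality IS satisfied.
A prefix code with these lengths CAN exist.

Kraft sum = 0.53125. Satisfied.


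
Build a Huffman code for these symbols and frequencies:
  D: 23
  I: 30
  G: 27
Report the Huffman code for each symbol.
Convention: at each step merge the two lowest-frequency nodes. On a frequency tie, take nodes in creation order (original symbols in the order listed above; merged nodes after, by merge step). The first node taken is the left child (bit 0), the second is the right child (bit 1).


Huffman tree construction:
Step 1: Merge D(23) + G(27) = 50
Step 2: Merge I(30) + (D+G)(50) = 80
Read each symbol's code off the tree from the root (left child = 0, right child = 1).

Codes:
  D: 10 (length 2)
  I: 0 (length 1)
  G: 11 (length 2)
Average code length: 130/80 = 1.6250 bits/symbol


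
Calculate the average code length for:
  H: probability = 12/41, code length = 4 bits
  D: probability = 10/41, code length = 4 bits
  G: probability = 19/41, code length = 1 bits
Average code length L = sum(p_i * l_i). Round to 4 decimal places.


Weighted contributions p_i * l_i:
  H: (12/41) * 4 = 48/41
  D: (10/41) * 4 = 40/41
  G: (19/41) * 1 = 19/41
Sum = (48 + 40 + 19)/41 = 107/41

L = 107/41 = 2.6098 bits/symbol


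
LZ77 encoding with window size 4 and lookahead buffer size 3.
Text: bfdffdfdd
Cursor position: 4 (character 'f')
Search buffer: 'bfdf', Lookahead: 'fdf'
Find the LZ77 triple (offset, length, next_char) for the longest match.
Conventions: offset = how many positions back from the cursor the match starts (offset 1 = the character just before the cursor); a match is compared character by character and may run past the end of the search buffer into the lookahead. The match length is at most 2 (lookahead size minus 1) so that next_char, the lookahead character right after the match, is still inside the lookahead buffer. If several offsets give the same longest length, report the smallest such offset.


Try each offset into the search buffer:
  offset=1 (pos 3, char 'f'): match length 1
  offset=2 (pos 2, char 'd'): match length 0
  offset=3 (pos 1, char 'f'): match length 2
  offset=4 (pos 0, char 'b'): match length 0
Longest match has length 2 at offset 3.
next_char = character at position 4 + 2 = 6 -> 'f'

Best match: offset=3, length=2 (matching 'fd' starting at position 1)
LZ77 triple: (3, 2, 'f')


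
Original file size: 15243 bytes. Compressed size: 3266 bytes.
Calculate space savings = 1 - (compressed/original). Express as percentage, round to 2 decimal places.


ratio = compressed/original = 3266/15243 = 0.214262
savings = 1 - ratio = 1 - 0.214262 = 0.785738
as a percentage: 0.785738 * 100 = 78.57%

Space savings = 1 - 3266/15243 = 78.57%


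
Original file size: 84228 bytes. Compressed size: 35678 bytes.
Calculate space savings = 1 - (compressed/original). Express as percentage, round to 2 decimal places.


ratio = compressed/original = 35678/84228 = 0.423588
savings = 1 - ratio = 1 - 0.423588 = 0.576412
as a percentage: 0.576412 * 100 = 57.64%

Space savings = 1 - 35678/84228 = 57.64%


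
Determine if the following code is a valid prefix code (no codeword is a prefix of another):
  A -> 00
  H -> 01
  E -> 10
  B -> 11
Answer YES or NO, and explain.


Checking each pair (does one codeword prefix another?):
  A='00' vs H='01': no prefix
  A='00' vs E='10': no prefix
  A='00' vs B='11': no prefix
  H='01' vs A='00': no prefix
  H='01' vs E='10': no prefix
  H='01' vs B='11': no prefix
  E='10' vs A='00': no prefix
  E='10' vs H='01': no prefix
  E='10' vs B='11': no prefix
  B='11' vs A='00': no prefix
  B='11' vs H='01': no prefix
  B='11' vs E='10': no prefix
No violation found over all pairs.

YES -- this is a valid prefix code. No codeword is a prefix of any other codeword.


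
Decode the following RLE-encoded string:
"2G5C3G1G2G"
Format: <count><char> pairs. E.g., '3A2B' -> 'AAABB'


Expanding each <count><char> pair:
  2G -> 'GG'
  5C -> 'CCCCC'
  3G -> 'GGG'
  1G -> 'G'
  2G -> 'GG'

Decoded = GGCCCCCGGGGGG


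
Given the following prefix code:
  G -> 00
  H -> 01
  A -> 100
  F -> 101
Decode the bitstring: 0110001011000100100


Decoding step by step:
Bits 01 -> H
Bits 100 -> A
Bits 01 -> H
Bits 01 -> H
Bits 100 -> A
Bits 01 -> H
Bits 00 -> G
Bits 100 -> A


Decoded message: HAHHAHGA


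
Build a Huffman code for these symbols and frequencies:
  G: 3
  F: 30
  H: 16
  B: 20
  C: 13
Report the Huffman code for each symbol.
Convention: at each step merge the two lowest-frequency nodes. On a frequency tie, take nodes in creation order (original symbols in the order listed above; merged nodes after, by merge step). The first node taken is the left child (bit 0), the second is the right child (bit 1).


Huffman tree construction:
Step 1: Merge G(3) + C(13) = 16
Step 2: Merge H(16) + (G+C)(16) = 32
Step 3: Merge B(20) + F(30) = 50
Step 4: Merge (H+(G+C))(32) + (B+F)(50) = 82
Read each symbol's code off the tree from the root (left child = 0, right child = 1).

Codes:
  G: 010 (length 3)
  F: 11 (length 2)
  H: 00 (length 2)
  B: 10 (length 2)
  C: 011 (length 3)
Average code length: 180/82 = 2.1951 bits/symbol


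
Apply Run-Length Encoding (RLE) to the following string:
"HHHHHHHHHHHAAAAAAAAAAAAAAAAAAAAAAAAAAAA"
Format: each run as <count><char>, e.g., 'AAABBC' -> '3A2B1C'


Scanning runs left to right:
  i=0: run of 'H' x 11 -> '11H'
  i=11: run of 'A' x 28 -> '28A'

RLE = 11H28A


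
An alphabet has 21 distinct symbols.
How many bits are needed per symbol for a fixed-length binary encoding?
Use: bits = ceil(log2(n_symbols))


log2(21) = 4.3923
Bracket: 2^4 = 16 < 21 <= 2^5 = 32
So ceil(log2(21)) = 5

bits = ceil(log2(21)) = ceil(4.3923) = 5 bits


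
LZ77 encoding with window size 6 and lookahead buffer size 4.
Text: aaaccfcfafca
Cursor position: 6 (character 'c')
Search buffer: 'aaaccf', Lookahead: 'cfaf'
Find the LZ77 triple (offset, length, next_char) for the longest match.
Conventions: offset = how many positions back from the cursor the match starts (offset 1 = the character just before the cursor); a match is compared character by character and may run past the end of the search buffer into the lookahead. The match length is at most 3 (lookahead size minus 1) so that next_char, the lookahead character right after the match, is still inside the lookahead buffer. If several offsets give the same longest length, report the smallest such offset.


Try each offset into the search buffer:
  offset=1 (pos 5, char 'f'): match length 0
  offset=2 (pos 4, char 'c'): match length 2
  offset=3 (pos 3, char 'c'): match length 1
  offset=4 (pos 2, char 'a'): match length 0
  offset=5 (pos 1, char 'a'): match length 0
  offset=6 (pos 0, char 'a'): match length 0
Longest match has length 2 at offset 2.
next_char = character at position 6 + 2 = 8 -> 'a'

Best match: offset=2, length=2 (matching 'cf' starting at position 4)
LZ77 triple: (2, 2, 'a')


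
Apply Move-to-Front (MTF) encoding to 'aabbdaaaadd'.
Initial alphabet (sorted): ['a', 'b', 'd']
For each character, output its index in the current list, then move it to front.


MTF encoding:
'a': index 0 in ['a', 'b', 'd'] -> ['a', 'b', 'd']
'a': index 0 in ['a', 'b', 'd'] -> ['a', 'b', 'd']
'b': index 1 in ['a', 'b', 'd'] -> ['b', 'a', 'd']
'b': index 0 in ['b', 'a', 'd'] -> ['b', 'a', 'd']
'd': index 2 in ['b', 'a', 'd'] -> ['d', 'b', 'a']
'a': index 2 in ['d', 'b', 'a'] -> ['a', 'd', 'b']
'a': index 0 in ['a', 'd', 'b'] -> ['a', 'd', 'b']
'a': index 0 in ['a', 'd', 'b'] -> ['a', 'd', 'b']
'a': index 0 in ['a', 'd', 'b'] -> ['a', 'd', 'b']
'd': index 1 in ['a', 'd', 'b'] -> ['d', 'a', 'b']
'd': index 0 in ['d', 'a', 'b'] -> ['d', 'a', 'b']


Output: [0, 0, 1, 0, 2, 2, 0, 0, 0, 1, 0]


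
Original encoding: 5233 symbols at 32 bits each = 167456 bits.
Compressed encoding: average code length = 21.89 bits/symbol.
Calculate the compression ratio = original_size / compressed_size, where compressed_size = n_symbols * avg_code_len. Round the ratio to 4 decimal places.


original_size = n_symbols * orig_bits = 5233 * 32 = 167456 bits
compressed_size = n_symbols * avg_code_len = 5233 * 21.89 = 114550.37 bits
ratio = original_size / compressed_size = 167456 / 114550.37 = 1.4619

Compression ratio = 1.4619


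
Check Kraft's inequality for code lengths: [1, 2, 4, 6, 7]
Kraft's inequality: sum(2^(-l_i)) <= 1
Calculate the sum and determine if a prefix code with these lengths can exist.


Sum = 2^(-1) + 2^(-2) + 2^(-4) + 2^(-6) + 2^(-7)
    = 0.5 + 0.25 + 0.0625 + 0.015625 + 0.0078125
    = 107/128 = 0.8359375
Since 0.8359375 <= 1, Kraft's inequality IS satisfied.
A prefix code with these lengths CAN exist.

Kraft sum = 0.8359375. Satisfied.


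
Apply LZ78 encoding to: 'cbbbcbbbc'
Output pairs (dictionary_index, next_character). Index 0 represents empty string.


LZ78 encoding steps:
Dictionary: {0: ''}
Step 1: w='' (idx 0), next='c' -> output (0, 'c'), add 'c' as idx 1
Step 2: w='' (idx 0), next='b' -> output (0, 'b'), add 'b' as idx 2
Step 3: w='b' (idx 2), next='b' -> output (2, 'b'), add 'bb' as idx 3
Step 4: w='c' (idx 1), next='b' -> output (1, 'b'), add 'cb' as idx 4
Step 5: w='bb' (idx 3), next='c' -> output (3, 'c'), add 'bbc' as idx 5


Encoded: [(0, 'c'), (0, 'b'), (2, 'b'), (1, 'b'), (3, 'c')]


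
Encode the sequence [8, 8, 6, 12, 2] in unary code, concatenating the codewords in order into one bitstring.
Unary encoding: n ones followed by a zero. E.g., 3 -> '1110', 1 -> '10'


Encode each number as n ones followed by a terminating 0:
  8 -> 111111110 (9 bits)
  8 -> 111111110 (9 bits)
  6 -> 1111110 (7 bits)
  12 -> 1111111111110 (13 bits)
  2 -> 110 (3 bits)
Total length = 9 + 9 + 7 + 13 + 3 = 41 bits.

Unary([8, 8, 6, 12, 2]) = 11111111011111111011111101111111111110110 (41 bits)


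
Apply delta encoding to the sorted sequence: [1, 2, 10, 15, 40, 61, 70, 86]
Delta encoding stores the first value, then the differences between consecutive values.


First value: 1
Deltas:
  2 - 1 = 1
  10 - 2 = 8
  15 - 10 = 5
  40 - 15 = 25
  61 - 40 = 21
  70 - 61 = 9
  86 - 70 = 16


Delta encoded: [1, 1, 8, 5, 25, 21, 9, 16]


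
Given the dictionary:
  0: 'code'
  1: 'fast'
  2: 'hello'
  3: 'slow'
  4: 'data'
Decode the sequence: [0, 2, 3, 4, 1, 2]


Look up each index in the dictionary:
  0 -> 'code'
  2 -> 'hello'
  3 -> 'slow'
  4 -> 'data'
  1 -> 'fast'
  2 -> 'hello'

Decoded: "code hello slow data fast hello"


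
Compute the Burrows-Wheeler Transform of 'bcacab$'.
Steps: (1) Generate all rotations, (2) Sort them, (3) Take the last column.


Rotations (sorted):
  0: $bcacab -> last char: b
  1: ab$bcac -> last char: c
  2: acab$bc -> last char: c
  3: b$bcaca -> last char: a
  4: bcacab$ -> last char: $
  5: cab$bca -> last char: a
  6: cacab$b -> last char: b


BWT = bcca$ab


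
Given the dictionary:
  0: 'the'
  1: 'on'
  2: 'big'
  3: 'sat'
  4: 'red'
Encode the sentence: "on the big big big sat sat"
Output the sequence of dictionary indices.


Look up each word in the dictionary:
  'on' -> 1
  'the' -> 0
  'big' -> 2
  'big' -> 2
  'big' -> 2
  'sat' -> 3
  'sat' -> 3

Encoded: [1, 0, 2, 2, 2, 3, 3]


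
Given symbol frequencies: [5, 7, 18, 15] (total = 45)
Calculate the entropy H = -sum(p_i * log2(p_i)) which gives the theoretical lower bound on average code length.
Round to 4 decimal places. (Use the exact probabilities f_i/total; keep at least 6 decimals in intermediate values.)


Per-symbol terms -p_i * log2(p_i) with p_i = f_i/45:
  p = 5/45 = 0.111111: log2(p) = -3.169925, -p*log2(p) = 0.352214
  p = 7/45 = 0.155556: log2(p) = -2.684498, -p*log2(p) = 0.417589
  p = 18/45 = 0.400000: log2(p) = -1.321928, -p*log2(p) = 0.528771
  p = 15/45 = 0.333333: log2(p) = -1.584963, -p*log2(p) = 0.528321
H = 0.352214 + 0.417589 + 0.528771 + 0.528321 = 1.826895

H = 1.8269 bits/symbol


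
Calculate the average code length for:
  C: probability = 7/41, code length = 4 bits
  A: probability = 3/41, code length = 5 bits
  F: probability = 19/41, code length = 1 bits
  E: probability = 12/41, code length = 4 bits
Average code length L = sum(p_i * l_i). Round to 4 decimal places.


Weighted contributions p_i * l_i:
  C: (7/41) * 4 = 28/41
  A: (3/41) * 5 = 15/41
  F: (19/41) * 1 = 19/41
  E: (12/41) * 4 = 48/41
Sum = (28 + 15 + 19 + 48)/41 = 110/41

L = 110/41 = 2.6829 bits/symbol


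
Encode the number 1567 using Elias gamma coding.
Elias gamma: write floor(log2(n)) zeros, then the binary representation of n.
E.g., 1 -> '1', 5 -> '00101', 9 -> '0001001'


num_bits = floor(log2(1567)) + 1 = 11
leading_zeros = num_bits - 1 = 10
binary(1567) = 11000011111

Elias gamma(1567) = '0000000000' + '11000011111' = 000000000011000011111 (21 bits)


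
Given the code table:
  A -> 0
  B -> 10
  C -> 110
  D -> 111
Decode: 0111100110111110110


Decoding:
0 -> A
111 -> D
10 -> B
0 -> A
110 -> C
111 -> D
110 -> C
110 -> C


Result: ADBACDCC


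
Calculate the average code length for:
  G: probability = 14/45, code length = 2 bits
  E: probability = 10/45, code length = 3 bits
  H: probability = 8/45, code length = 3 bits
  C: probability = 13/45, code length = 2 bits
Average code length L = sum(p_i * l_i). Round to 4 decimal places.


Weighted contributions p_i * l_i:
  G: (14/45) * 2 = 28/45
  E: (10/45) * 3 = 30/45
  H: (8/45) * 3 = 24/45
  C: (13/45) * 2 = 26/45
Sum = (28 + 30 + 24 + 26)/45 = 108/45

L = 108/45 = 2.4000 bits/symbol


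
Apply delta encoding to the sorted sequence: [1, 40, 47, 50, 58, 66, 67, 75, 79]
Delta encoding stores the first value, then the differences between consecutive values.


First value: 1
Deltas:
  40 - 1 = 39
  47 - 40 = 7
  50 - 47 = 3
  58 - 50 = 8
  66 - 58 = 8
  67 - 66 = 1
  75 - 67 = 8
  79 - 75 = 4


Delta encoded: [1, 39, 7, 3, 8, 8, 1, 8, 4]


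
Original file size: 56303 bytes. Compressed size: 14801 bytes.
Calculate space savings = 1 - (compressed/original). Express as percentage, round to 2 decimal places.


ratio = compressed/original = 14801/56303 = 0.262881
savings = 1 - ratio = 1 - 0.262881 = 0.737119
as a percentage: 0.737119 * 100 = 73.71%

Space savings = 1 - 14801/56303 = 73.71%


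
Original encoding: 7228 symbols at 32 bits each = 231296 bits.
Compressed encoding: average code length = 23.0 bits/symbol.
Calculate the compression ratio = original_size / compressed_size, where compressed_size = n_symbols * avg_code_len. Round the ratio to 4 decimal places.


original_size = n_symbols * orig_bits = 7228 * 32 = 231296 bits
compressed_size = n_symbols * avg_code_len = 7228 * 23.0 = 166244.0 bits
ratio = original_size / compressed_size = 231296 / 166244.0 = 1.3913

Compression ratio = 1.3913


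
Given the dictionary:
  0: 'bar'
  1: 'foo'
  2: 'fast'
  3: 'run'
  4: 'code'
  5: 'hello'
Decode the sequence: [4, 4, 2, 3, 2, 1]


Look up each index in the dictionary:
  4 -> 'code'
  4 -> 'code'
  2 -> 'fast'
  3 -> 'run'
  2 -> 'fast'
  1 -> 'foo'

Decoded: "code code fast run fast foo"


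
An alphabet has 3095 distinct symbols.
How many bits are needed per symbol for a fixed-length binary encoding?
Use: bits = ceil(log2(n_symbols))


log2(3095) = 11.5957
Bracket: 2^11 = 2048 < 3095 <= 2^12 = 4096
So ceil(log2(3095)) = 12

bits = ceil(log2(3095)) = ceil(11.5957) = 12 bits


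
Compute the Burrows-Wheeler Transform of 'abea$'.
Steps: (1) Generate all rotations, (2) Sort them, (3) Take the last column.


Rotations (sorted):
  0: $abea -> last char: a
  1: a$abe -> last char: e
  2: abea$ -> last char: $
  3: bea$a -> last char: a
  4: ea$ab -> last char: b


BWT = ae$ab


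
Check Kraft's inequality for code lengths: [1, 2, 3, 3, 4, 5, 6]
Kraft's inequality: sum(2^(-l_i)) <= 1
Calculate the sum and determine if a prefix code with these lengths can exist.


Sum = 2^(-1) + 2^(-2) + 2^(-3) + 2^(-3) + 2^(-4) + 2^(-5) + 2^(-6)
    = 0.5 + 0.25 + 0.125 + 0.125 + 0.0625 + 0.03125 + 0.015625
    = 71/64 = 1.109375
Since 1.109375 > 1, Kraft's inequality is NOT satisfied.
A prefix code with these lengths CANNOT exist.

Kraft sum = 1.109375. Not satisfied.


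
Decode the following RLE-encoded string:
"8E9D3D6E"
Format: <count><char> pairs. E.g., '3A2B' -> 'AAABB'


Expanding each <count><char> pair:
  8E -> 'EEEEEEEE'
  9D -> 'DDDDDDDDD'
  3D -> 'DDD'
  6E -> 'EEEEEE'

Decoded = EEEEEEEEDDDDDDDDDDDDEEEEEE


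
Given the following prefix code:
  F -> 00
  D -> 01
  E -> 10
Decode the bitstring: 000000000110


Decoding step by step:
Bits 00 -> F
Bits 00 -> F
Bits 00 -> F
Bits 00 -> F
Bits 01 -> D
Bits 10 -> E


Decoded message: FFFFDE


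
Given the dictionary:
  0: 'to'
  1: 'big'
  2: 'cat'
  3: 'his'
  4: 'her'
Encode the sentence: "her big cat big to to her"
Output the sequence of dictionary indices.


Look up each word in the dictionary:
  'her' -> 4
  'big' -> 1
  'cat' -> 2
  'big' -> 1
  'to' -> 0
  'to' -> 0
  'her' -> 4

Encoded: [4, 1, 2, 1, 0, 0, 4]


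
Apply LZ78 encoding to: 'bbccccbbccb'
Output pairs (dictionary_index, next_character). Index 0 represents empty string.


LZ78 encoding steps:
Dictionary: {0: ''}
Step 1: w='' (idx 0), next='b' -> output (0, 'b'), add 'b' as idx 1
Step 2: w='b' (idx 1), next='c' -> output (1, 'c'), add 'bc' as idx 2
Step 3: w='' (idx 0), next='c' -> output (0, 'c'), add 'c' as idx 3
Step 4: w='c' (idx 3), next='c' -> output (3, 'c'), add 'cc' as idx 4
Step 5: w='b' (idx 1), next='b' -> output (1, 'b'), add 'bb' as idx 5
Step 6: w='cc' (idx 4), next='b' -> output (4, 'b'), add 'ccb' as idx 6


Encoded: [(0, 'b'), (1, 'c'), (0, 'c'), (3, 'c'), (1, 'b'), (4, 'b')]


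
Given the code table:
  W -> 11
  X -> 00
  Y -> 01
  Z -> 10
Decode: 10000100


Decoding:
10 -> Z
00 -> X
01 -> Y
00 -> X


Result: ZXYX


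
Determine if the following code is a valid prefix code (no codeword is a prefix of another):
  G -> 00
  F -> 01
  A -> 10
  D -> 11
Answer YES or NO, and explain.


Checking each pair (does one codeword prefix another?):
  G='00' vs F='01': no prefix
  G='00' vs A='10': no prefix
  G='00' vs D='11': no prefix
  F='01' vs G='00': no prefix
  F='01' vs A='10': no prefix
  F='01' vs D='11': no prefix
  A='10' vs G='00': no prefix
  A='10' vs F='01': no prefix
  A='10' vs D='11': no prefix
  D='11' vs G='00': no prefix
  D='11' vs F='01': no prefix
  D='11' vs A='10': no prefix
No violation found over all pairs.

YES -- this is a valid prefix code. No codeword is a prefix of any other codeword.


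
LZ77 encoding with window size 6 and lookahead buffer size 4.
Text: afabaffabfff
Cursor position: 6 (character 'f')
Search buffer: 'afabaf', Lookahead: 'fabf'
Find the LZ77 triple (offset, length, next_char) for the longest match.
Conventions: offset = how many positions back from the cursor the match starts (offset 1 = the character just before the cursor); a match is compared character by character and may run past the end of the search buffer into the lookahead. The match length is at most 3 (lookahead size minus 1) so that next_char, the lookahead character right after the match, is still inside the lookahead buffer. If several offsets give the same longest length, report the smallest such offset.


Try each offset into the search buffer:
  offset=1 (pos 5, char 'f'): match length 1
  offset=2 (pos 4, char 'a'): match length 0
  offset=3 (pos 3, char 'b'): match length 0
  offset=4 (pos 2, char 'a'): match length 0
  offset=5 (pos 1, char 'f'): match length 3
  offset=6 (pos 0, char 'a'): match length 0
Longest match has length 3 at offset 5.
next_char = character at position 6 + 3 = 9 -> 'f'

Best match: offset=5, length=3 (matching 'fab' starting at position 1)
LZ77 triple: (5, 3, 'f')


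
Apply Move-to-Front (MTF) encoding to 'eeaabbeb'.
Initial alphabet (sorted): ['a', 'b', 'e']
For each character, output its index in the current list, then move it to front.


MTF encoding:
'e': index 2 in ['a', 'b', 'e'] -> ['e', 'a', 'b']
'e': index 0 in ['e', 'a', 'b'] -> ['e', 'a', 'b']
'a': index 1 in ['e', 'a', 'b'] -> ['a', 'e', 'b']
'a': index 0 in ['a', 'e', 'b'] -> ['a', 'e', 'b']
'b': index 2 in ['a', 'e', 'b'] -> ['b', 'a', 'e']
'b': index 0 in ['b', 'a', 'e'] -> ['b', 'a', 'e']
'e': index 2 in ['b', 'a', 'e'] -> ['e', 'b', 'a']
'b': index 1 in ['e', 'b', 'a'] -> ['b', 'e', 'a']


Output: [2, 0, 1, 0, 2, 0, 2, 1]


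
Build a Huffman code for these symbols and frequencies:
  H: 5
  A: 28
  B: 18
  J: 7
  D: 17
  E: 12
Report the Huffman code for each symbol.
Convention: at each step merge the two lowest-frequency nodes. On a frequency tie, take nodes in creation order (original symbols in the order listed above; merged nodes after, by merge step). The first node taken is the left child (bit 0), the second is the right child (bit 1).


Huffman tree construction:
Step 1: Merge H(5) + J(7) = 12
Step 2: Merge E(12) + (H+J)(12) = 24
Step 3: Merge D(17) + B(18) = 35
Step 4: Merge (E+(H+J))(24) + A(28) = 52
Step 5: Merge (D+B)(35) + ((E+(H+J))+A)(52) = 87
Read each symbol's code off the tree from the root (left child = 0, right child = 1).

Codes:
  H: 1010 (length 4)
  A: 11 (length 2)
  B: 01 (length 2)
  J: 1011 (length 4)
  D: 00 (length 2)
  E: 100 (length 3)
Average code length: 210/87 = 2.4138 bits/symbol


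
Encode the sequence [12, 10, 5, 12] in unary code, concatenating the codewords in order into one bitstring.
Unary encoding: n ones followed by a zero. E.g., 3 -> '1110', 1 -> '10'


Encode each number as n ones followed by a terminating 0:
  12 -> 1111111111110 (13 bits)
  10 -> 11111111110 (11 bits)
  5 -> 111110 (6 bits)
  12 -> 1111111111110 (13 bits)
Total length = 13 + 11 + 6 + 13 = 43 bits.

Unary([12, 10, 5, 12]) = 1111111111110111111111101111101111111111110 (43 bits)


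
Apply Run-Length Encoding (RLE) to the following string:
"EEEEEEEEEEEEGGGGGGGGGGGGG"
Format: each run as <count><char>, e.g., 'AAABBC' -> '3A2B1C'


Scanning runs left to right:
  i=0: run of 'E' x 12 -> '12E'
  i=12: run of 'G' x 13 -> '13G'

RLE = 12E13G


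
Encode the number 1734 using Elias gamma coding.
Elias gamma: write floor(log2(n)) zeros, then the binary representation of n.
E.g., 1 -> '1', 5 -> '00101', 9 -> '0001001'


num_bits = floor(log2(1734)) + 1 = 11
leading_zeros = num_bits - 1 = 10
binary(1734) = 11011000110

Elias gamma(1734) = '0000000000' + '11011000110' = 000000000011011000110 (21 bits)


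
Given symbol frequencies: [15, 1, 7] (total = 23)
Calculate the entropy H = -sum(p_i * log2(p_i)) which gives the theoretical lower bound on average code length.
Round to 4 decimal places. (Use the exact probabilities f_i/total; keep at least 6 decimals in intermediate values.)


Per-symbol terms -p_i * log2(p_i) with p_i = f_i/23:
  p = 15/23 = 0.652174: log2(p) = -0.616671, -p*log2(p) = 0.402177
  p = 1/23 = 0.043478: log2(p) = -4.523562, -p*log2(p) = 0.196677
  p = 7/23 = 0.304348: log2(p) = -1.716207, -p*log2(p) = 0.522324
H = 0.402177 + 0.196677 + 0.522324 = 1.121178

H = 1.1212 bits/symbol
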